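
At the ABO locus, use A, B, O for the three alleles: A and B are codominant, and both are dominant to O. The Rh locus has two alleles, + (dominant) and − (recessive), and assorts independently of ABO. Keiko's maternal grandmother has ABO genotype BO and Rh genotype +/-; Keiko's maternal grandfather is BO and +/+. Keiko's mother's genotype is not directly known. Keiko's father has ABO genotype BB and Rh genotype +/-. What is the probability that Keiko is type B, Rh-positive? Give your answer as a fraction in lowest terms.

Keiko's mother's ABO genotype from BO × BO: 1/4 BB, 1/2 BO, 1/4 OO.
Crossing each possibility with the father BB and summing P(type B): 1/4·1 + 1/2·1 + 1/4·1 = 1.
Similarly for Rh via the mother's Rh distribution: P(Rh+) = 7/8.
Independent loci: 1 × 7/8 = 7/8.

7/8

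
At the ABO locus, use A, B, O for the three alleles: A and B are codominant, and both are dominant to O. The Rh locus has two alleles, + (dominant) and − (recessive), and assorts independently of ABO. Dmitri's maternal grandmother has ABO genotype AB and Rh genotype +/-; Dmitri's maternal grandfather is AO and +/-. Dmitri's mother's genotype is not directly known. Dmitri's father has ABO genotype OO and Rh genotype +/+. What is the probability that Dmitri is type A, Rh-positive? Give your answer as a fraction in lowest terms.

1/2

Dmitri's mother's ABO genotype from AB × AO: 1/4 AA, 1/4 AB, 1/4 AO, 1/4 BO.
Crossing each possibility with the father OO and summing P(type A): 1/4·1 + 1/4·1/2 + 1/4·1/2 + 1/4·0 = 1/2.
Similarly for Rh via the mother's Rh distribution: P(Rh+) = 1.
Independent loci: 1/2 × 1 = 1/2.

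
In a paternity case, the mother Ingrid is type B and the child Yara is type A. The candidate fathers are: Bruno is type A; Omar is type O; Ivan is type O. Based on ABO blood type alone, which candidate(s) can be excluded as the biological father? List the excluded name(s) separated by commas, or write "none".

Omar, Ivan

A candidate is excluded only if no genotype consistent with his phenotype could produce a type A child with a type B mother.
Omar (type O): no genotype consistent with that phenotype can produce a type-A child with a type-B mother.
Ivan (type O): no genotype consistent with that phenotype can produce a type-A child with a type-B mother.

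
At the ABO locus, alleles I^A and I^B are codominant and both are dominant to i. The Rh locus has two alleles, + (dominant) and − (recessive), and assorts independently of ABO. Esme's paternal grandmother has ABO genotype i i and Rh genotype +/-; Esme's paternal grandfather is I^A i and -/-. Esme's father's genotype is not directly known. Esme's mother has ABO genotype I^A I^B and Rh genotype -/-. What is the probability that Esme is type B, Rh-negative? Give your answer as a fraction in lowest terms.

Esme's father's ABO genotype from i i × I^A i: 1/2 I^A i, 1/2 i i.
Crossing each possibility with the mother I^A I^B and summing P(type B): 1/2·1/4 + 1/2·1/2 = 3/8.
Similarly for Rh via the father's Rh distribution: P(Rh-) = 3/4.
Independent loci: 3/8 × 3/4 = 9/32.

9/32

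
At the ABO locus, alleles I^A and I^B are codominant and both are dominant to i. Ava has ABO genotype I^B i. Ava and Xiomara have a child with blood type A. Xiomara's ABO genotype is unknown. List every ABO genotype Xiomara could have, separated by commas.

For each candidate genotype of Xiomara, check whether crossing it with I^B i can produce every observed child phenotype.
  I^A I^A → possible child types {A, AB} ✓
  I^A I^B → possible child types {A, B, AB} ✓
  I^A i → possible child types {O, A, B, AB} ✓
  I^B I^B → possible child types {B} ✗
  I^B i → possible child types {O, B} ✗
  i i → possible child types {O, B} ✗

I^A I^A, I^A I^B, I^A i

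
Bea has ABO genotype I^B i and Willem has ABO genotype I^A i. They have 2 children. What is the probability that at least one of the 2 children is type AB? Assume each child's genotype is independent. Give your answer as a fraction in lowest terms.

ABO cross I^B i × I^A i → 1/4 O, 1/4 A, 1/4 B, 1/4 AB.
So P(type AB) = 1/4 per child.
P(none) = (3/4)^2 = 9/16; P(at least one) = 1 − 9/16 = 7/16.

7/16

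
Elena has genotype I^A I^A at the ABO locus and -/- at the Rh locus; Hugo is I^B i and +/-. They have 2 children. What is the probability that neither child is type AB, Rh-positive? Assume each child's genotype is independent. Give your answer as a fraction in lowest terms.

9/16

ABO cross I^A I^A × I^B i → 1/2 A, 1/2 AB.
Rh cross -/- × +/- → 1/2 Rh+, 1/2 Rh-; so P(type AB, Rh-positive) = 1/2 × 1/2 = 1/4 per child.
P(not type AB, Rh-positive) = 3/4 for one child; (3/4)^2 = 9/16.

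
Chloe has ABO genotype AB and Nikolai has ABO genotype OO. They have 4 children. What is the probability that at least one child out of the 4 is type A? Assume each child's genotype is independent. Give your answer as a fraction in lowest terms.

15/16

ABO cross AB × OO → 1/2 A, 1/2 B.
So P(type A) = 1/2 per child.
P(none) = (1/2)^4 = 1/16; P(at least one) = 1 − 1/16 = 15/16.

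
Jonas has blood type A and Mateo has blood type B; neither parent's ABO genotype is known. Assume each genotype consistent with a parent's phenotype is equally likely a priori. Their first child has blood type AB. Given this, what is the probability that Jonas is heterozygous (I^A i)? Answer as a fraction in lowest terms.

Possible genotypes: Jonas ∈ {I^A I^A, I^A i}; Mateo ∈ {I^B I^B, I^B i}.
Weight each parental genotype pair by prior × P(type-AB child):
  I^A I^A × I^B I^B: posterior weight 4/9.
  I^A I^A × I^B i: posterior weight 2/9.
  I^A i × I^B I^B: posterior weight 2/9.
  I^A i × I^B i: posterior weight 1/9.
Sum the posterior weight over pairs where Jonas is I^A i: 1/3.

1/3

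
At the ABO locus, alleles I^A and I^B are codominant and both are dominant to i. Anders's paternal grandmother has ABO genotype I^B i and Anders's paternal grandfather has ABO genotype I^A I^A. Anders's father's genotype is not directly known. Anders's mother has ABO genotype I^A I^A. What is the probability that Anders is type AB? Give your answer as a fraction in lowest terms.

Anders's father's ABO genotype from I^B i × I^A I^A: 1/2 I^A I^B, 1/2 I^A i.
Crossing each possibility with the mother I^A I^A and summing P(type AB): 1/2·1/2 + 1/2·0 = 1/4.

1/4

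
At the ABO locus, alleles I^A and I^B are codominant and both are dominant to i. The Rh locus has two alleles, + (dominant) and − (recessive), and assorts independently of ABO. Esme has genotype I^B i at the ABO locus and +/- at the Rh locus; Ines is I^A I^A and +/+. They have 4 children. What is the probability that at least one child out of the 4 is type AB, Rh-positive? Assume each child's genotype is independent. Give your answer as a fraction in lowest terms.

15/16

ABO cross I^B i × I^A I^A → 1/2 A, 1/2 AB.
Rh cross +/- × +/+ → 1 Rh+; so P(type AB, Rh-positive) = 1/2 × 1 = 1/2 per child.
P(none) = (1/2)^4 = 1/16; P(at least one) = 1 − 1/16 = 15/16.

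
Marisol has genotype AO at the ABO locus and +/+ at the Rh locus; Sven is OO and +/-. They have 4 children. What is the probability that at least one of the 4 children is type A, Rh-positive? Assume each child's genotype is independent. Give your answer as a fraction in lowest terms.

15/16

ABO cross AO × OO → 1/2 O, 1/2 A.
Rh cross +/+ × +/- → 1 Rh+; so P(type A, Rh-positive) = 1/2 × 1 = 1/2 per child.
P(none) = (1/2)^4 = 1/16; P(at least one) = 1 − 1/16 = 15/16.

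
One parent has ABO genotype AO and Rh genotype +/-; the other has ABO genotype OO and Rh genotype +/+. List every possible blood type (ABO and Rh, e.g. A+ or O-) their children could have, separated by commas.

Gametes from AO × OO give offspring ABO genotypes AO, OO, i.e. phenotypes O, A.
Rh cross +/- × +/+ → phenotypes Rh+.
Combining independently: O+, A+.

O+, A+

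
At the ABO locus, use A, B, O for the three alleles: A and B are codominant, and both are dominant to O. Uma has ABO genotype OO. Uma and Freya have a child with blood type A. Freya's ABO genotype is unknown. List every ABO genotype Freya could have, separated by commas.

AA, AB, AO

For each candidate genotype of Freya, check whether crossing it with OO can produce every observed child phenotype.
  AA → possible child types {A} ✓
  AB → possible child types {A, B} ✓
  AO → possible child types {O, A} ✓
  BB → possible child types {B} ✗
  BO → possible child types {O, B} ✗
  OO → possible child types {O} ✗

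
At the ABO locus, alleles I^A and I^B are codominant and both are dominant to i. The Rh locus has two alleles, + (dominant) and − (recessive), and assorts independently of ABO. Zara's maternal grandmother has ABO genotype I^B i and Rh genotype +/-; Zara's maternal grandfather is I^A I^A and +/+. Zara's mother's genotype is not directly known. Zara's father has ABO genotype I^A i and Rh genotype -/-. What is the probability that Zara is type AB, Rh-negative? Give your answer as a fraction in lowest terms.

Zara's mother's ABO genotype from I^B i × I^A I^A: 1/2 I^A I^B, 1/2 I^A i.
Crossing each possibility with the father I^A i and summing P(type AB): 1/2·1/4 + 1/2·0 = 1/8.
Similarly for Rh via the mother's Rh distribution: P(Rh-) = 1/4.
Independent loci: 1/8 × 1/4 = 1/32.

1/32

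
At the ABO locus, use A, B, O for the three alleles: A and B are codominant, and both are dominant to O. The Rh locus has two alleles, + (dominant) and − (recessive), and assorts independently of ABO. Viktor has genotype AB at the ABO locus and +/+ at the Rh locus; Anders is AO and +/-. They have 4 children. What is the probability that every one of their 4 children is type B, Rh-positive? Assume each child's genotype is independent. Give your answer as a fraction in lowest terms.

ABO cross AB × AO → 1/2 A, 1/4 B, 1/4 AB.
Rh cross +/+ × +/- → 1 Rh+; so P(type B, Rh-positive) = 1/4 × 1 = 1/4 per child.
All 4 independent: (1/4)^4 = 1/256.

1/256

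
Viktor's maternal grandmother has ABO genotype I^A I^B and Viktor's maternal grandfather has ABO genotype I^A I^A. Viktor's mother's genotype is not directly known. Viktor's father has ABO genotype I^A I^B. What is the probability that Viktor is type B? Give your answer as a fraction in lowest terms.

1/8

Viktor's mother's ABO genotype from I^A I^B × I^A I^A: 1/2 I^A I^A, 1/2 I^A I^B.
Crossing each possibility with the father I^A I^B and summing P(type B): 1/2·0 + 1/2·1/4 = 1/8.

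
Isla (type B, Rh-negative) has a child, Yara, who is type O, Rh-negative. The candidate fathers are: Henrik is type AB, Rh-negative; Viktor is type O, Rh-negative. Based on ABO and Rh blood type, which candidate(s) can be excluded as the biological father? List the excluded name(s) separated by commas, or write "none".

Henrik

A candidate is excluded only if no genotype consistent with his phenotype could produce a type O, Rh-negative child with a type B, Rh-negative mother.
Henrik (type AB, Rh-): no genotype consistent with that phenotype can produce a type-O Rh- child with a type-B mother.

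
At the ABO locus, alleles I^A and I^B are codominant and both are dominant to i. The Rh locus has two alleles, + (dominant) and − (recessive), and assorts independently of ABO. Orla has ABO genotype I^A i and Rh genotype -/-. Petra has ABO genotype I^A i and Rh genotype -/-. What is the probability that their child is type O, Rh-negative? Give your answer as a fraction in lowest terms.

ABO cross I^A i × I^A i → offspring phenotypes: 1/4 O, 3/4 A.
Rh cross -/- × -/- → 1 Rh-.
Independent loci: P(type O, Rh-negative) = 1/4 × 1 = 1/4.

1/4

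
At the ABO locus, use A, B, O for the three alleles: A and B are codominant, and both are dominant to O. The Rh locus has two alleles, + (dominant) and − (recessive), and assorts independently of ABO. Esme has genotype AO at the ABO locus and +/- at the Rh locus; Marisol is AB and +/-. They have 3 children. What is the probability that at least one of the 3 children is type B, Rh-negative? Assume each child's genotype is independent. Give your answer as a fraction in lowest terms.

ABO cross AO × AB → 1/2 A, 1/4 B, 1/4 AB.
Rh cross +/- × +/- → 3/4 Rh+, 1/4 Rh-; so P(type B, Rh-negative) = 1/4 × 1/4 = 1/16 per child.
P(none) = (15/16)^3 = 3375/4096; P(at least one) = 1 − 3375/4096 = 721/4096.

721/4096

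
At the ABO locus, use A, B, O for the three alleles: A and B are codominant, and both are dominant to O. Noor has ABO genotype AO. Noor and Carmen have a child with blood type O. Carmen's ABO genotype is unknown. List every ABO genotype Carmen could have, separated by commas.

AO, BO, OO

For each candidate genotype of Carmen, check whether crossing it with AO can produce every observed child phenotype.
  AA → possible child types {A} ✗
  AB → possible child types {A, B, AB} ✗
  AO → possible child types {O, A} ✓
  BB → possible child types {B, AB} ✗
  BO → possible child types {O, A, B, AB} ✓
  OO → possible child types {O, A} ✓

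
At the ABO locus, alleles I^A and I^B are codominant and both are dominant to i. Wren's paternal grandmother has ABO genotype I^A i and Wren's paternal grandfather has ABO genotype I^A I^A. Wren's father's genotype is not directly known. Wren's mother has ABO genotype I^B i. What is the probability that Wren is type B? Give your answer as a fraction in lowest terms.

Wren's father's ABO genotype from I^A i × I^A I^A: 1/2 I^A I^A, 1/2 I^A i.
Crossing each possibility with the mother I^B i and summing P(type B): 1/2·0 + 1/2·1/4 = 1/8.

1/8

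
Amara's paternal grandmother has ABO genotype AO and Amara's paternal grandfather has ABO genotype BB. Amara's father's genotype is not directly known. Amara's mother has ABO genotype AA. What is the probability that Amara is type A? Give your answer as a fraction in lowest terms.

1/2

Amara's father's ABO genotype from AO × BB: 1/2 AB, 1/2 BO.
Crossing each possibility with the mother AA and summing P(type A): 1/2·1/2 + 1/2·1/2 = 1/2.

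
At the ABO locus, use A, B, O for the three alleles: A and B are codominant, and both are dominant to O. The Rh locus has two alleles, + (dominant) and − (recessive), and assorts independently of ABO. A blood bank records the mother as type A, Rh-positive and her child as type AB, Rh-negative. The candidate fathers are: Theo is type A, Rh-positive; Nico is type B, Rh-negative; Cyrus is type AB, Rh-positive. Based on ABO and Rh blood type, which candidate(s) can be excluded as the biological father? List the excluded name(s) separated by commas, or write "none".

Theo

A candidate is excluded only if no genotype consistent with his phenotype could produce a type AB, Rh-negative child with a type A, Rh-positive mother.
Theo (type A, Rh+): no genotype consistent with that phenotype can produce a type-AB Rh- child with a type-A mother.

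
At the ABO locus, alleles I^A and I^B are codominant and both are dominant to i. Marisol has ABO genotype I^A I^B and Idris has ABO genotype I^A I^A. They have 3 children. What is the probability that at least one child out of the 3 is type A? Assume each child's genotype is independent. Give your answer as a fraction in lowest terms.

ABO cross I^A I^B × I^A I^A → 1/2 A, 1/2 AB.
So P(type A) = 1/2 per child.
P(none) = (1/2)^3 = 1/8; P(at least one) = 1 − 1/8 = 7/8.

7/8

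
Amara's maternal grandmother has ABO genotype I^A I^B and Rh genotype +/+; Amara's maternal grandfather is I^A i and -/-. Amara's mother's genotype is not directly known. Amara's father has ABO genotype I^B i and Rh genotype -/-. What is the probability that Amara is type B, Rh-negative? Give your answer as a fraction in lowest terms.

Amara's mother's ABO genotype from I^A I^B × I^A i: 1/4 I^A I^A, 1/4 I^A I^B, 1/4 I^A i, 1/4 I^B i.
Crossing each possibility with the father I^B i and summing P(type B): 1/4·0 + 1/4·1/2 + 1/4·1/4 + 1/4·3/4 = 3/8.
Similarly for Rh via the mother's Rh distribution: P(Rh-) = 1/2.
Independent loci: 3/8 × 1/2 = 3/16.

3/16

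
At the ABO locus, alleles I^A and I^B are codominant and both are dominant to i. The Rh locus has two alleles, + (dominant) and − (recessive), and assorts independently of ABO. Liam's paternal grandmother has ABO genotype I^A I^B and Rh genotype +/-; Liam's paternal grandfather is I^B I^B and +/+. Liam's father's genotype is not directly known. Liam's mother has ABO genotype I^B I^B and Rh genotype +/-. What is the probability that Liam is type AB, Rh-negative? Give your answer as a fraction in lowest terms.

1/32

Liam's father's ABO genotype from I^A I^B × I^B I^B: 1/2 I^A I^B, 1/2 I^B I^B.
Crossing each possibility with the mother I^B I^B and summing P(type AB): 1/2·1/2 + 1/2·0 = 1/4.
Similarly for Rh via the father's Rh distribution: P(Rh-) = 1/8.
Independent loci: 1/4 × 1/8 = 1/32.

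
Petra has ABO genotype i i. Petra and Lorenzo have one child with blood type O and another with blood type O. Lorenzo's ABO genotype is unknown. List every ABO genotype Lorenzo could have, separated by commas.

I^A i, I^B i, i i

For each candidate genotype of Lorenzo, check whether crossing it with i i can produce every observed child phenotype.
  I^A I^A → possible child types {A} ✗
  I^A I^B → possible child types {A, B} ✗
  I^A i → possible child types {O, A} ✓
  I^B I^B → possible child types {B} ✗
  I^B i → possible child types {O, B} ✓
  i i → possible child types {O} ✓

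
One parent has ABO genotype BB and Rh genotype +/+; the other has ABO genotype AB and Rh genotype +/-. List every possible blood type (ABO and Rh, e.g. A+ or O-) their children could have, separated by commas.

B+, AB+

Gametes from BB × AB give offspring ABO genotypes AB, BB, i.e. phenotypes B, AB.
Rh cross +/+ × +/- → phenotypes Rh+.
Combining independently: B+, AB+.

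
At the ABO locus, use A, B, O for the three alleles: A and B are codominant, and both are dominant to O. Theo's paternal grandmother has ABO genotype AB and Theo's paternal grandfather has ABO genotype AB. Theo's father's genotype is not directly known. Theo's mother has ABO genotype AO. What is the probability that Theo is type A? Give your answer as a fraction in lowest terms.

Theo's father's ABO genotype from AB × AB: 1/4 AA, 1/2 AB, 1/4 BB.
Crossing each possibility with the mother AO and summing P(type A): 1/4·1 + 1/2·1/2 + 1/4·0 = 1/2.

1/2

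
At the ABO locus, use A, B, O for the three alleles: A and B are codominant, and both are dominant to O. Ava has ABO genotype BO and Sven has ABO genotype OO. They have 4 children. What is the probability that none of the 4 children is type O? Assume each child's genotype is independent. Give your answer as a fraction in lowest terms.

ABO cross BO × OO → 1/2 O, 1/2 B.
So P(type O) = 1/2 per child.
P(not type O) = 1/2 for one child; (1/2)^4 = 1/16.

1/16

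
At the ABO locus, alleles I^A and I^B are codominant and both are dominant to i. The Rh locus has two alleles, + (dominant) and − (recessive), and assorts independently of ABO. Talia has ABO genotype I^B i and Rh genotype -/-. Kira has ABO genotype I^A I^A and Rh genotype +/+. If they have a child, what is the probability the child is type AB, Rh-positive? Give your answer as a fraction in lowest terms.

1/2

ABO cross I^B i × I^A I^A → offspring phenotypes: 1/2 A, 1/2 AB.
Rh cross -/- × +/+ → 1 Rh+.
Independent loci: P(type AB, Rh-positive) = 1/2 × 1 = 1/2.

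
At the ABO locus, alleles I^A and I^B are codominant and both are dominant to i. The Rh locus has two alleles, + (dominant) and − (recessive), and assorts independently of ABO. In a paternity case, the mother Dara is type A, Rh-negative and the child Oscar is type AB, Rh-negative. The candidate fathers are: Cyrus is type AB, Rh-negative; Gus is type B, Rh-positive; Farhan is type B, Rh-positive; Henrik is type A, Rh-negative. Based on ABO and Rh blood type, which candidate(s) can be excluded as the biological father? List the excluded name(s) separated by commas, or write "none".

A candidate is excluded only if no genotype consistent with his phenotype could produce a type AB, Rh-negative child with a type A, Rh-negative mother.
Henrik (type A, Rh-): no genotype consistent with that phenotype can produce a type-AB Rh- child with a type-A mother.

Henrik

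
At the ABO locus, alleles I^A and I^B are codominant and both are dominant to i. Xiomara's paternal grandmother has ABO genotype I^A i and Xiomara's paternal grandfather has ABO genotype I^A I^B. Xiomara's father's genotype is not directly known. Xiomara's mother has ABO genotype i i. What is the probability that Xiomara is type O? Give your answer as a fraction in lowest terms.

1/4

Xiomara's father's ABO genotype from I^A i × I^A I^B: 1/4 I^A I^A, 1/4 I^A I^B, 1/4 I^A i, 1/4 I^B i.
Crossing each possibility with the mother i i and summing P(type O): 1/4·0 + 1/4·0 + 1/4·1/2 + 1/4·1/2 = 1/4.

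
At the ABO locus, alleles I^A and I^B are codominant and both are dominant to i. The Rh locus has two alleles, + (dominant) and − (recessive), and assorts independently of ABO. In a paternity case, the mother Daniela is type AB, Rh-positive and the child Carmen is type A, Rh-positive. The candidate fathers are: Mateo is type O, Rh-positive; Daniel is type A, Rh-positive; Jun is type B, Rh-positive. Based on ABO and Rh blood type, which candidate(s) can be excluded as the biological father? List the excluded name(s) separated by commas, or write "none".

none

A candidate is excluded only if no genotype consistent with his phenotype could produce a type A, Rh-positive child with a type AB, Rh-positive mother.
Every candidate has at least one consistent genotype combination, so none can be excluded.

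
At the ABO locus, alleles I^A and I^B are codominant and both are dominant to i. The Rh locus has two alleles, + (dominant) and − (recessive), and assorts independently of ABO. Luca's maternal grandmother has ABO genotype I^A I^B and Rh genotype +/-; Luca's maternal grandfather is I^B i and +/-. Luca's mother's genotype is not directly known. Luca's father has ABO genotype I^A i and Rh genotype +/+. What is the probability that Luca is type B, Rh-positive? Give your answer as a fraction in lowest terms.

1/4

Luca's mother's ABO genotype from I^A I^B × I^B i: 1/4 I^A I^B, 1/4 I^A i, 1/4 I^B I^B, 1/4 I^B i.
Crossing each possibility with the father I^A i and summing P(type B): 1/4·1/4 + 1/4·0 + 1/4·1/2 + 1/4·1/4 = 1/4.
Similarly for Rh via the mother's Rh distribution: P(Rh+) = 1.
Independent loci: 1/4 × 1 = 1/4.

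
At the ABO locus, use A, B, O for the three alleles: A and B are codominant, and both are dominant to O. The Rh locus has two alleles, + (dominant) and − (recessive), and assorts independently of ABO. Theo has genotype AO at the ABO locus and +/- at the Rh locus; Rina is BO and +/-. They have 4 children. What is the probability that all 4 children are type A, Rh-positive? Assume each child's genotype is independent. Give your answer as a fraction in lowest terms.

ABO cross AO × BO → 1/4 O, 1/4 A, 1/4 B, 1/4 AB.
Rh cross +/- × +/- → 3/4 Rh+, 1/4 Rh-; so P(type A, Rh-positive) = 1/4 × 3/4 = 3/16 per child.
All 4 independent: (3/16)^4 = 81/65536.

81/65536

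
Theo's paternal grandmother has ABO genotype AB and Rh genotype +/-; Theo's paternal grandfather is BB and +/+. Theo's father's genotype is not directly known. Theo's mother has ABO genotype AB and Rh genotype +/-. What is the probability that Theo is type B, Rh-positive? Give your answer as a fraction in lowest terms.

21/64

Theo's father's ABO genotype from AB × BB: 1/2 AB, 1/2 BB.
Crossing each possibility with the mother AB and summing P(type B): 1/2·1/4 + 1/2·1/2 = 3/8.
Similarly for Rh via the father's Rh distribution: P(Rh+) = 7/8.
Independent loci: 3/8 × 7/8 = 21/64.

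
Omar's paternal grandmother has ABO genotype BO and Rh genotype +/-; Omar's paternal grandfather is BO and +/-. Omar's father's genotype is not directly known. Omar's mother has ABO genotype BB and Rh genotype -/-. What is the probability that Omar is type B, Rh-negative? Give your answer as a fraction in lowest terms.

Omar's father's ABO genotype from BO × BO: 1/4 BB, 1/2 BO, 1/4 OO.
Crossing each possibility with the mother BB and summing P(type B): 1/4·1 + 1/2·1 + 1/4·1 = 1.
Similarly for Rh via the father's Rh distribution: P(Rh-) = 1/2.
Independent loci: 1 × 1/2 = 1/2.

1/2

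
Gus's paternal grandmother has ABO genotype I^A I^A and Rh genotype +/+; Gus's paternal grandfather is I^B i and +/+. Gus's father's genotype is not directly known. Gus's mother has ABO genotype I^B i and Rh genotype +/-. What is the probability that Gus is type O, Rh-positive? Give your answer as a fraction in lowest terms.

Gus's father's ABO genotype from I^A I^A × I^B i: 1/2 I^A I^B, 1/2 I^A i.
Crossing each possibility with the mother I^B i and summing P(type O): 1/2·0 + 1/2·1/4 = 1/8.
Similarly for Rh via the father's Rh distribution: P(Rh+) = 1.
Independent loci: 1/8 × 1 = 1/8.

1/8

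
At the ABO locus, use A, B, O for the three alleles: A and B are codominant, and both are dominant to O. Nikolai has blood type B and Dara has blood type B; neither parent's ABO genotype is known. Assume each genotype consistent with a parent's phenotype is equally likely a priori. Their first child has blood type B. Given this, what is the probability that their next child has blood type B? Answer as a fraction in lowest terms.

19/20

Possible genotypes: Nikolai ∈ {BB, BO}; Dara ∈ {BB, BO}.
Weight each parental genotype pair by prior × P(type-B child):
  BB × BB: posterior weight 4/15; P(next child type B) = 1.
  BB × BO: posterior weight 4/15; P(next child type B) = 1.
  BO × BB: posterior weight 4/15; P(next child type B) = 1.
  BO × BO: posterior weight 1/5; P(next child type B) = 3/4.
Weighted sum = 19/20.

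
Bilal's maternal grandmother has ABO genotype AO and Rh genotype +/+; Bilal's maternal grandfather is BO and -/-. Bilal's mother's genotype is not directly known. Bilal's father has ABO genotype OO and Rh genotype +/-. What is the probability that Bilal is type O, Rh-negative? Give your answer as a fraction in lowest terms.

Bilal's mother's ABO genotype from AO × BO: 1/4 AB, 1/4 AO, 1/4 BO, 1/4 OO.
Crossing each possibility with the father OO and summing P(type O): 1/4·0 + 1/4·1/2 + 1/4·1/2 + 1/4·1 = 1/2.
Similarly for Rh via the mother's Rh distribution: P(Rh-) = 1/4.
Independent loci: 1/2 × 1/4 = 1/8.

1/8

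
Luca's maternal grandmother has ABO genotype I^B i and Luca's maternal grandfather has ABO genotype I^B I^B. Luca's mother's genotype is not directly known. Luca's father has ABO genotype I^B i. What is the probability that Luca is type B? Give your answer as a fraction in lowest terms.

Luca's mother's ABO genotype from I^B i × I^B I^B: 1/2 I^B I^B, 1/2 I^B i.
Crossing each possibility with the father I^B i and summing P(type B): 1/2·1 + 1/2·3/4 = 7/8.

7/8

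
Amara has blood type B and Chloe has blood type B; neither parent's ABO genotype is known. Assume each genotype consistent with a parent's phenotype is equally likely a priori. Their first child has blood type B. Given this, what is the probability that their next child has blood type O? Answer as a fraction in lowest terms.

1/20

Possible genotypes: Amara ∈ {I^B I^B, I^B i}; Chloe ∈ {I^B I^B, I^B i}.
Weight each parental genotype pair by prior × P(type-B child):
  I^B I^B × I^B I^B: posterior weight 4/15; P(next child type O) = 0.
  I^B I^B × I^B i: posterior weight 4/15; P(next child type O) = 0.
  I^B i × I^B I^B: posterior weight 4/15; P(next child type O) = 0.
  I^B i × I^B i: posterior weight 1/5; P(next child type O) = 1/4.
Weighted sum = 1/20.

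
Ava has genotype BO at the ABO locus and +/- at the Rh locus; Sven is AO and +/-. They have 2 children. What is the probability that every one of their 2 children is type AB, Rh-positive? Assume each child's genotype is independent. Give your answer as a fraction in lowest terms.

9/256

ABO cross BO × AO → 1/4 O, 1/4 A, 1/4 B, 1/4 AB.
Rh cross +/- × +/- → 3/4 Rh+, 1/4 Rh-; so P(type AB, Rh-positive) = 1/4 × 3/4 = 3/16 per child.
All 2 independent: (3/16)^2 = 9/256.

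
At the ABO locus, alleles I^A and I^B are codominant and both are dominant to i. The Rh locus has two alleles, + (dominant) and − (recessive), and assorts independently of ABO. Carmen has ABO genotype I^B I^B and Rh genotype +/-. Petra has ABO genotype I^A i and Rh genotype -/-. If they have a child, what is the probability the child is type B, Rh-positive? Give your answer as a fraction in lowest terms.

1/4

ABO cross I^B I^B × I^A i → offspring phenotypes: 1/2 B, 1/2 AB.
Rh cross +/- × -/- → 1/2 Rh+, 1/2 Rh-.
Independent loci: P(type B, Rh-positive) = 1/2 × 1/2 = 1/4.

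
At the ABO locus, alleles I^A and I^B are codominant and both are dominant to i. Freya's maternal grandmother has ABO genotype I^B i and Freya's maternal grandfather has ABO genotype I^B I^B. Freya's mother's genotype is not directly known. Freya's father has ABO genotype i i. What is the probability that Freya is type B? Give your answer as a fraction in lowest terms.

3/4

Freya's mother's ABO genotype from I^B i × I^B I^B: 1/2 I^B I^B, 1/2 I^B i.
Crossing each possibility with the father i i and summing P(type B): 1/2·1 + 1/2·1/2 = 3/4.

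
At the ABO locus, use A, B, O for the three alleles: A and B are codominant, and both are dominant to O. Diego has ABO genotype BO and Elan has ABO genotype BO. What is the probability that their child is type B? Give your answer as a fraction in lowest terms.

ABO cross BO × BO → offspring phenotypes: 1/4 O, 3/4 B.
So P(type B) = 3/4.

3/4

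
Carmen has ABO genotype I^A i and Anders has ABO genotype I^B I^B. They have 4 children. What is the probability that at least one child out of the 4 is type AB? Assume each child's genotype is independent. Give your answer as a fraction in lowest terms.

ABO cross I^A i × I^B I^B → 1/2 B, 1/2 AB.
So P(type AB) = 1/2 per child.
P(none) = (1/2)^4 = 1/16; P(at least one) = 1 − 1/16 = 15/16.

15/16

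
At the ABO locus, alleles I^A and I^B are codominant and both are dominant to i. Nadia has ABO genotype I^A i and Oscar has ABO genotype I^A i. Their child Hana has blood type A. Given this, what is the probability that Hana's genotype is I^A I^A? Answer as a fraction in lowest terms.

Cross I^A i × I^A i → 1/4 I^A I^A, 1/2 I^A i, 1/4 i i.
Type-A genotypes among offspring: I^A I^A (1/4), I^A i (1/2); total 3/4.
P(I^A I^A | type A) = (1/4) / (3/4) = 1/3.

1/3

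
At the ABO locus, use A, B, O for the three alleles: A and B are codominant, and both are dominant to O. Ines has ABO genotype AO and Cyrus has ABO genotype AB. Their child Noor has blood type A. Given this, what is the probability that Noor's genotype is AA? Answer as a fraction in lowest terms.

1/2

Cross AO × AB → 1/4 AA, 1/4 AB, 1/4 AO, 1/4 BO.
Type-A genotypes among offspring: AA (1/4), AO (1/4); total 1/2.
P(AA | type A) = (1/4) / (1/2) = 1/2.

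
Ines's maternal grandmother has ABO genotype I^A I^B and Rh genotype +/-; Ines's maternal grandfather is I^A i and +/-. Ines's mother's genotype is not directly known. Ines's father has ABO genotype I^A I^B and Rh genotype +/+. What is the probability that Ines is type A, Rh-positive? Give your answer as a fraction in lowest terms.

3/8

Ines's mother's ABO genotype from I^A I^B × I^A i: 1/4 I^A I^A, 1/4 I^A I^B, 1/4 I^A i, 1/4 I^B i.
Crossing each possibility with the father I^A I^B and summing P(type A): 1/4·1/2 + 1/4·1/4 + 1/4·1/2 + 1/4·1/4 = 3/8.
Similarly for Rh via the mother's Rh distribution: P(Rh+) = 1.
Independent loci: 3/8 × 1 = 3/8.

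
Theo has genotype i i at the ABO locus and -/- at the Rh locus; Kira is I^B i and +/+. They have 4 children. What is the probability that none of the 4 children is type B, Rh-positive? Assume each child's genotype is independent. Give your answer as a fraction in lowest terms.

1/16

ABO cross i i × I^B i → 1/2 O, 1/2 B.
Rh cross -/- × +/+ → 1 Rh+; so P(type B, Rh-positive) = 1/2 × 1 = 1/2 per child.
P(not type B, Rh-positive) = 1/2 for one child; (1/2)^4 = 1/16.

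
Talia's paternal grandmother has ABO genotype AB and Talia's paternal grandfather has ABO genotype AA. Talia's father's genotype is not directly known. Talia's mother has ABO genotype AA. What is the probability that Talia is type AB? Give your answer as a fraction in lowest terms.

1/4

Talia's father's ABO genotype from AB × AA: 1/2 AA, 1/2 AB.
Crossing each possibility with the mother AA and summing P(type AB): 1/2·0 + 1/2·1/2 = 1/4.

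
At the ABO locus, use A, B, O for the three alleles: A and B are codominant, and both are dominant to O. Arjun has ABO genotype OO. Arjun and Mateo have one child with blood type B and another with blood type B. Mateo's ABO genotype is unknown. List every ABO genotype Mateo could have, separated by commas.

AB, BB, BO

For each candidate genotype of Mateo, check whether crossing it with OO can produce every observed child phenotype.
  AA → possible child types {A} ✗
  AB → possible child types {A, B} ✓
  AO → possible child types {O, A} ✗
  BB → possible child types {B} ✓
  BO → possible child types {O, B} ✓
  OO → possible child types {O} ✗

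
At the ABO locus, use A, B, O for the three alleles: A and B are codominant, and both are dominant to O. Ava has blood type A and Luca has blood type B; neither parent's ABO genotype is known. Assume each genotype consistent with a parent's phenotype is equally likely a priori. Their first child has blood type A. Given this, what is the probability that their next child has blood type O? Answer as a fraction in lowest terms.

Possible genotypes: Ava ∈ {AA, AO}; Luca ∈ {BB, BO}.
Weight each parental genotype pair by prior × P(type-A child):
  AA × BO: posterior weight 2/3; P(next child type O) = 0.
  AO × BO: posterior weight 1/3; P(next child type O) = 1/4.
Weighted sum = 1/12.

1/12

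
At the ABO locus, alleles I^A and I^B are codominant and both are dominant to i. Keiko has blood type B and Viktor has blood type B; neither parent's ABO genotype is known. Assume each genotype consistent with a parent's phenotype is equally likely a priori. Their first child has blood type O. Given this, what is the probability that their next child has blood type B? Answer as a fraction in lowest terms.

3/4

Possible genotypes: Keiko ∈ {I^B I^B, I^B i}; Viktor ∈ {I^B I^B, I^B i}.
Weight each parental genotype pair by prior × P(type-O child):
  I^B i × I^B i: posterior weight 1; P(next child type B) = 3/4.
Weighted sum = 3/4.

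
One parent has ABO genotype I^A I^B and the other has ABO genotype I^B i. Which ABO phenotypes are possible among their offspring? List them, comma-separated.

Gametes from I^A I^B × I^B i give offspring ABO genotypes I^A I^B, I^A i, I^B I^B, I^B i, i.e. phenotypes A, B, AB.

A, B, AB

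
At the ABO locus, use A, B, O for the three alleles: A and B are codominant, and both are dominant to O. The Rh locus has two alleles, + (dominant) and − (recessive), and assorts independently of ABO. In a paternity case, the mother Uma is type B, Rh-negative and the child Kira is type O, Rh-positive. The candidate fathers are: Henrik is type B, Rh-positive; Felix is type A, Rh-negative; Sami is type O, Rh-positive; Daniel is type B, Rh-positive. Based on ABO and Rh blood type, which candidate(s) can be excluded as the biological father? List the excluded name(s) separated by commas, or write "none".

A candidate is excluded only if no genotype consistent with his phenotype could produce a type O, Rh-positive child with a type B, Rh-negative mother.
Felix (type A, Rh-): no genotype consistent with that phenotype can produce a type-O Rh+ child with a type-B mother.

Felix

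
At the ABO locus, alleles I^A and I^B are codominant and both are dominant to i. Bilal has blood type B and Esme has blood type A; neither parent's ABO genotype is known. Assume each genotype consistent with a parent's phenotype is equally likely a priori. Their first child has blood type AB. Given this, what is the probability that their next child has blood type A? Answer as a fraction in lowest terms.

5/36

Possible genotypes: Bilal ∈ {I^B I^B, I^B i}; Esme ∈ {I^A I^A, I^A i}.
Weight each parental genotype pair by prior × P(type-AB child):
  I^B I^B × I^A I^A: posterior weight 4/9; P(next child type A) = 0.
  I^B I^B × I^A i: posterior weight 2/9; P(next child type A) = 0.
  I^B i × I^A I^A: posterior weight 2/9; P(next child type A) = 1/2.
  I^B i × I^A i: posterior weight 1/9; P(next child type A) = 1/4.
Weighted sum = 5/36.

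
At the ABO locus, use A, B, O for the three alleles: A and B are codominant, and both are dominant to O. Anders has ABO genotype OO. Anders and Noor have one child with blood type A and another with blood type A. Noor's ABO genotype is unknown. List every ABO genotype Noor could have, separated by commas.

AA, AB, AO

For each candidate genotype of Noor, check whether crossing it with OO can produce every observed child phenotype.
  AA → possible child types {A} ✓
  AB → possible child types {A, B} ✓
  AO → possible child types {O, A} ✓
  BB → possible child types {B} ✗
  BO → possible child types {O, B} ✗
  OO → possible child types {O} ✗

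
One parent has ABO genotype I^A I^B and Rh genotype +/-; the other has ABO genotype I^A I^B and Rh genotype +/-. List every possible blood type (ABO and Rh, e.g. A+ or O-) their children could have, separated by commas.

A+, A-, B+, B-, AB+, AB-

Gametes from I^A I^B × I^A I^B give offspring ABO genotypes I^A I^A, I^A I^B, I^B I^B, i.e. phenotypes A, B, AB.
Rh cross +/- × +/- → phenotypes Rh+, Rh-.
Combining independently: A+, A-, B+, B-, AB+, AB-.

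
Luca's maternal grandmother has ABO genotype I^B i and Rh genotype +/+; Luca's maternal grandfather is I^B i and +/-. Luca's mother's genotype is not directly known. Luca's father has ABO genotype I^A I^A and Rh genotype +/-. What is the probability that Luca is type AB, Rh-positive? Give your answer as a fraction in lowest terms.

Luca's mother's ABO genotype from I^B i × I^B i: 1/4 I^B I^B, 1/2 I^B i, 1/4 i i.
Crossing each possibility with the father I^A I^A and summing P(type AB): 1/4·1 + 1/2·1/2 + 1/4·0 = 1/2.
Similarly for Rh via the mother's Rh distribution: P(Rh+) = 7/8.
Independent loci: 1/2 × 7/8 = 7/16.

7/16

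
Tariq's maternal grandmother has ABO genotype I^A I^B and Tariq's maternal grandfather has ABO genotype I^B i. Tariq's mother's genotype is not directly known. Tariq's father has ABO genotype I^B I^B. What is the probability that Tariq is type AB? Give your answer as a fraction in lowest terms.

1/4

Tariq's mother's ABO genotype from I^A I^B × I^B i: 1/4 I^A I^B, 1/4 I^A i, 1/4 I^B I^B, 1/4 I^B i.
Crossing each possibility with the father I^B I^B and summing P(type AB): 1/4·1/2 + 1/4·1/2 + 1/4·0 + 1/4·0 = 1/4.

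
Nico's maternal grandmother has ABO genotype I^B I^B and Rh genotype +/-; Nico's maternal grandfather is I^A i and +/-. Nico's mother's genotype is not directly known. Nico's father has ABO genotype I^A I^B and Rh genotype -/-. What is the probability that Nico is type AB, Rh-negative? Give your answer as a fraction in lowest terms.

Nico's mother's ABO genotype from I^B I^B × I^A i: 1/2 I^A I^B, 1/2 I^B i.
Crossing each possibility with the father I^A I^B and summing P(type AB): 1/2·1/2 + 1/2·1/4 = 3/8.
Similarly for Rh via the mother's Rh distribution: P(Rh-) = 1/2.
Independent loci: 3/8 × 1/2 = 3/16.

3/16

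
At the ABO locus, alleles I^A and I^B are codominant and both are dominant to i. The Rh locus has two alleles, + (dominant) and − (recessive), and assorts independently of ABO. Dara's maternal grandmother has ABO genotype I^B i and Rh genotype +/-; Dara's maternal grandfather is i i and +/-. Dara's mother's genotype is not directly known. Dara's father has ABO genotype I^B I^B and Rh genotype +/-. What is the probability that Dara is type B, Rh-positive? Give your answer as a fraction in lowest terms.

Dara's mother's ABO genotype from I^B i × i i: 1/2 I^B i, 1/2 i i.
Crossing each possibility with the father I^B I^B and summing P(type B): 1/2·1 + 1/2·1 = 1.
Similarly for Rh via the mother's Rh distribution: P(Rh+) = 3/4.
Independent loci: 1 × 3/4 = 3/4.

3/4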